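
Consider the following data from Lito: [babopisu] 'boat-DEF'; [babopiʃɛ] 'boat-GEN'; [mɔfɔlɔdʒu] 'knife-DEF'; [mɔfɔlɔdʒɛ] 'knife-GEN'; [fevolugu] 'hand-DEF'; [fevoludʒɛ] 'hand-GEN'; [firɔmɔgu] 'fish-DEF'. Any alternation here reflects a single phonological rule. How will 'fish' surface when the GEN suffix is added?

[firɔmɔdʒɛ]

The root 'hand' surfaces as [fevolugu] and [fevoludʒɛ], with a stem-final [g] ~ [dʒ] alternation.
Compare 'knife', with invariant [dʒ] in [mɔfɔlɔdʒu] and [mɔfɔlɔdʒɛ]: an analysis with underlying /dʒ/ and a rule producing [g] before the DEF suffix would wrongly predict alternation here too.
So /g/ is underlying, and a rule of palatalization before a front vowel — /g/ and /s/ become palato-alveolar [dʒ] and [ʃ] before a front vowel — gives [dʒ].
From [firɔmɔgu] the stem 'fish' is /firɔmɔg/; before a front vowel this yields [firɔmɔdʒɛ].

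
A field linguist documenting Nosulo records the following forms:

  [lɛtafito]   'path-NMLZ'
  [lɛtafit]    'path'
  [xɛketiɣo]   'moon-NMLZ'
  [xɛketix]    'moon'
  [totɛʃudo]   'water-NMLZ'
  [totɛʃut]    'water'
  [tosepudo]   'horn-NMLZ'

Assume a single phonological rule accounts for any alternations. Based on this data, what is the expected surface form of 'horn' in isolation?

[toseput]

The root 'water' surfaces as [totɛʃudo] and [totɛʃut], with a stem-final [d] ~ [t] alternation.
But 'path' keeps [t] in both environments ([lɛtafito], [lɛtafit]), so there is no rule changing /t/ to [d] before the NMLZ suffix.
The alternation reflects word-final obstruent devoicing: voiced obstruents become voiceless word-finally. /d/ is underlying.
The one attested form of 'horn', [tosepudo], shows underlying /tosepud/. Applying the same rule word-finally gives [toseput].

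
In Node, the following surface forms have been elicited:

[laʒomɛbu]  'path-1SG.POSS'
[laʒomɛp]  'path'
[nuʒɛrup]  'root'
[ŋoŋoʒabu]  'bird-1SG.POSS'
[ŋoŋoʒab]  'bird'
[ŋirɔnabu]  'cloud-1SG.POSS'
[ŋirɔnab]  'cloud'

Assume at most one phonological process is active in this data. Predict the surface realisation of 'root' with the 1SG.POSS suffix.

[nuʒɛrubu]

The root 'path' surfaces as [laʒomɛbu] and [laʒomɛp], with a stem-final [b] ~ [p] alternation.
The stem 'bird' ([ŋoŋoʒabu], [ŋoŋoʒab]) shows [b] unchanged in both environments, so [b] cannot be basic with [p] derived in isolation.
Therefore /p/ is basic and [b] is derived by intervocalic voicing (voiceless stops become voiced between vowels).
From [nuʒɛrup] the stem 'root' is /nuʒɛrup/; between vowels this yields [nuʒɛrubu].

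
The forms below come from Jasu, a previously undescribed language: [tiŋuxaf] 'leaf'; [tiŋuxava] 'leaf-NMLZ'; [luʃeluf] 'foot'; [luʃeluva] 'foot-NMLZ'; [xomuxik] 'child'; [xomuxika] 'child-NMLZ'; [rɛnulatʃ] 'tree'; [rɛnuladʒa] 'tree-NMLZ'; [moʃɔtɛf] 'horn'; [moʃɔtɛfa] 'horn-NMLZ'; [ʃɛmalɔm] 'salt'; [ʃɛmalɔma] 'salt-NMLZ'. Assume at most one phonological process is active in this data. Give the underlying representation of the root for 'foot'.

The root 'foot' surfaces as [luʃeluf] and [luʃeluva], with a stem-final [f] ~ [v] alternation.
The stem 'horn' ([moʃɔtɛf], [moʃɔtɛfa]) shows [f] unchanged in both environments, so [f] cannot be basic with [v] derived before the NMLZ suffix.
The alternation reflects word-final obstruent devoicing: voiced obstruents become voiceless word-finally. /v/ is underlying.

/luʃeluv/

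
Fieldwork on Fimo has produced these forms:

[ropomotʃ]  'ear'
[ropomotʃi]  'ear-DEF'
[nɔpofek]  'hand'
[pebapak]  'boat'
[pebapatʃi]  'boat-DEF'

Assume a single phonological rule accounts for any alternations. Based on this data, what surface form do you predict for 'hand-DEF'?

In [pebapak] and [pebapatʃi] the final segment of 'boat' alternates: [k] ~ [tʃ].
The stem 'ear' ([ropomotʃ], [ropomotʃi]) shows [tʃ] unchanged in both environments, so [tʃ] cannot be basic with [k] derived in isolation.
The underlying segment must be /k/; /k/ becomes palato-alveolar [tʃ] before a front vowel, yielding [tʃ] there.
The one attested form of 'hand', [nɔpofek], shows underlying /nɔpofek/. Applying the same rule before a front vowel gives [nɔpofetʃi].

[nɔpofetʃi]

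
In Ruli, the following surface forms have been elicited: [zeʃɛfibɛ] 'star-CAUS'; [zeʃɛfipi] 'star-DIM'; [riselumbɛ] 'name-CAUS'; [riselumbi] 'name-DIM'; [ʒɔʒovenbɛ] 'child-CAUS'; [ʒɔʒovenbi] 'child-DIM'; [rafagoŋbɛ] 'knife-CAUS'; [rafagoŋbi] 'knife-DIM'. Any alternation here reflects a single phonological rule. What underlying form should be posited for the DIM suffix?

The DIM suffix surfaces as [-bi] and [-pi], depending on the final segment of the stem.
By contrast the CAUS suffix keeps its initial [b] throughout — that segment must be underlying.
The DIM suffix is therefore /-pi/ underlyingly, with post-nasal voicing: voiceless stops become voiced after a nasal.

/-pi/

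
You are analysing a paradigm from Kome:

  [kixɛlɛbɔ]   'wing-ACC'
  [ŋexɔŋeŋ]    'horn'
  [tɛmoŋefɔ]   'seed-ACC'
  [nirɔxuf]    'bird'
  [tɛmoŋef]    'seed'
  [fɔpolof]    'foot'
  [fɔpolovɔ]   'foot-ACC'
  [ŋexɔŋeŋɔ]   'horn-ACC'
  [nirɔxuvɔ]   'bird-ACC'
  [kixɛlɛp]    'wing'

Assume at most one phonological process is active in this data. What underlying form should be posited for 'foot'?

/fɔpolov/

The stem for 'foot' ends in [f] in [fɔpolof] but [v] in [fɔpolovɔ].
If /f/ were underlying and a rule turned it into [v] before the ACC suffix, 'seed' would also alternate; but it has [f] in both [tɛmoŋef] and [tɛmoŋefɔ].
So /v/ is underlying, and a rule of word-final obstruent devoicing — voiced obstruents become voiceless word-finally — gives [f].
Hence 'foot' is /fɔpolov/ underlyingly.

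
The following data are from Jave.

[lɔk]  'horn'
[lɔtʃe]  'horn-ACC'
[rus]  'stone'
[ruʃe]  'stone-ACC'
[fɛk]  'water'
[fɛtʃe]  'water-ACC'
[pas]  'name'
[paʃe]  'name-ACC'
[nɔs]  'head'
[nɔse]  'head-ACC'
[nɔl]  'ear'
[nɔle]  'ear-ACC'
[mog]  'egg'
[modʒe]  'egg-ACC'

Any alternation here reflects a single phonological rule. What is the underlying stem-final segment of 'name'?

/ʃ/

'name' shows [s] ~ [ʃ] at the end of the stem ([pas] vs [paʃe]).
The stem 'head' ([nɔs], [nɔse]) shows [s] unchanged in both environments, so [s] cannot be basic with [ʃ] derived before the ACC suffix.
So /ʃ/ is underlying, and a rule of depalatalization — palato-alveolar /tʃ/, /dʒ/ and /ʃ/ become [k], [g] and [s] when no front vowel follows — gives [s].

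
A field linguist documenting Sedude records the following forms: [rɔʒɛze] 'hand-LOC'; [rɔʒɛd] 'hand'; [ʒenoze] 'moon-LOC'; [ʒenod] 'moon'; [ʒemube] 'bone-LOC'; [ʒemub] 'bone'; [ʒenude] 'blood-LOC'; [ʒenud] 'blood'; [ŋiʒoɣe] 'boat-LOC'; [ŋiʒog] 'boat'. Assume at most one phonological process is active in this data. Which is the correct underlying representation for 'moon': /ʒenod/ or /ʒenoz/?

'moon' shows [z] ~ [d] at the end of the stem ([ʒenoze] vs [ʒenod]).
Compare 'blood', with invariant [d] in [ʒenude] and [ʒenud]: an analysis with underlying /d/ and a rule producing [z] before the LOC suffix would wrongly predict alternation here too.
The alternation reflects word-final hardening: voiced fricatives become stops word-finally. /z/ is underlying.

/ʒenoz/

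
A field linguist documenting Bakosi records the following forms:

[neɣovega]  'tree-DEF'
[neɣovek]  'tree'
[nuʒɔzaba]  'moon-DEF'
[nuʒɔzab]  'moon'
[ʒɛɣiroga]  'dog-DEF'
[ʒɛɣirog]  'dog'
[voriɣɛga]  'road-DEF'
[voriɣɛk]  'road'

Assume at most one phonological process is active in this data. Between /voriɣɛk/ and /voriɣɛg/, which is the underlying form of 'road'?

'road' shows [g] ~ [k] at the end of the stem ([voriɣɛga] vs [voriɣɛk]).
If /g/ were underlying and a rule turned it into [k] in isolation, 'dog' would also alternate; but it has [g] in both [ʒɛɣiroga] and [ʒɛɣirog].
The alternation reflects intervocalic voicing: voiceless stops become voiced between vowels. /k/ is underlying.

/voriɣɛk/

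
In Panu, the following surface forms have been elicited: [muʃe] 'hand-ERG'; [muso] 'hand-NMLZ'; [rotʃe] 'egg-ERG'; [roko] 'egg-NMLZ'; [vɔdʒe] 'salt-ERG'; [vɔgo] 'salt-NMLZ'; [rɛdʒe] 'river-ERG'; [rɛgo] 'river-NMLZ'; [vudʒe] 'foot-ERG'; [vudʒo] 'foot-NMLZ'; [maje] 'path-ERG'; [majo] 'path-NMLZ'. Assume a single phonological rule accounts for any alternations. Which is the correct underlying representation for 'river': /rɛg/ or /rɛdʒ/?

/rɛg/

The stem for 'river' ends in [dʒ] in [rɛdʒe] but [g] in [rɛgo].
Compare 'foot', with invariant [dʒ] in [vudʒe] and [vudʒo]: an analysis with underlying /dʒ/ and a rule producing [g] before the NMLZ suffix would wrongly predict alternation here too.
So /g/ is underlying, and a rule of palatalization before a front vowel — /k/, /g/ and /s/ become palato-alveolar [tʃ], [dʒ] and [ʃ] before a front vowel — gives [dʒ].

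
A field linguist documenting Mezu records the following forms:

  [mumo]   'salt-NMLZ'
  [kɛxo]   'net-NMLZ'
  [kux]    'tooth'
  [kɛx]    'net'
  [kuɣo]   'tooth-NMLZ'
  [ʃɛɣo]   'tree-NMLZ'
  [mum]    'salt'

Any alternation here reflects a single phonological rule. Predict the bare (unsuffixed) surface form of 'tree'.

'tooth' shows [x] ~ [ɣ] at the end of the stem ([kux] vs [kuɣo]).
But 'net' keeps [x] in both environments ([kɛx], [kɛxo]), so there is no rule changing /x/ to [ɣ] before the NMLZ suffix.
So /ɣ/ is underlying, and a rule of word-final obstruent devoicing — voiced obstruents become voiceless word-finally — gives [x].
From [ʃɛɣo] the stem 'tree' is /ʃɛɣ/; word-finally this yields [ʃɛx].

[ʃɛx]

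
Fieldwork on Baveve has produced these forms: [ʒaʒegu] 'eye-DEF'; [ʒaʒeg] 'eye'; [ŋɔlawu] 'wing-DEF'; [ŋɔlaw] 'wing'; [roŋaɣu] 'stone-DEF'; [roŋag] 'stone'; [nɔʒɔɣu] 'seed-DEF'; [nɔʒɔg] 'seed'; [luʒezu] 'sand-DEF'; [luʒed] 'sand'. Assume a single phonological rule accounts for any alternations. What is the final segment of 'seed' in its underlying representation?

'seed' shows [ɣ] ~ [g] at the end of the stem ([nɔʒɔɣu] vs [nɔʒɔg]).
But 'eye' keeps [g] in both environments ([ʒaʒegu], [ʒaʒeg]), so there is no rule changing /g/ to [ɣ] before the DEF suffix.
The underlying segment must be /ɣ/; voiced fricatives become stops word-finally, yielding [g] there.

/ɣ/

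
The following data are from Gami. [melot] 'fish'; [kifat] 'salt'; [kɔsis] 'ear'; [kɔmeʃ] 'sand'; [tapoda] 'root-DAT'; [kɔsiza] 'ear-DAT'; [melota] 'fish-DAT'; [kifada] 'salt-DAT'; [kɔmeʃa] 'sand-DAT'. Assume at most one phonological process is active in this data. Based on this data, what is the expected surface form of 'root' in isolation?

The root 'salt' surfaces as [kifat] and [kifada], with a stem-final [t] ~ [d] alternation.
If /t/ were underlying and a rule turned it into [d] before the DAT suffix, 'fish' would also alternate; but it has [t] in both [melot] and [melota].
Therefore /d/ is basic and [t] is derived by word-final obstruent devoicing (voiced obstruents become voiceless word-finally).
From [tapoda] the stem 'root' is /tapod/; word-finally this yields [tapot].

[tapot]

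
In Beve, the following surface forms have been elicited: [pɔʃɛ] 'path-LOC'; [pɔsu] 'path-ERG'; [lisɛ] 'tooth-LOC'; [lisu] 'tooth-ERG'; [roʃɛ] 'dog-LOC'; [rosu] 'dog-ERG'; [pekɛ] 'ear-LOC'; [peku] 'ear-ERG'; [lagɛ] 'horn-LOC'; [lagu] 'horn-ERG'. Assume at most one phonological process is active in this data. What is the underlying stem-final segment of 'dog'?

/ʃ/

'dog' shows [ʃ] ~ [s] at the end of the stem ([roʃɛ] vs [rosu]).
Compare 'tooth', with invariant [s] in [lisɛ] and [lisu]: an analysis with underlying /s/ and a rule producing [ʃ] before the LOC suffix would wrongly predict alternation here too.
The alternation reflects depalatalization: palato-alveolar /ʃ/ becomes [s] when no front vowel follows. /ʃ/ is underlying.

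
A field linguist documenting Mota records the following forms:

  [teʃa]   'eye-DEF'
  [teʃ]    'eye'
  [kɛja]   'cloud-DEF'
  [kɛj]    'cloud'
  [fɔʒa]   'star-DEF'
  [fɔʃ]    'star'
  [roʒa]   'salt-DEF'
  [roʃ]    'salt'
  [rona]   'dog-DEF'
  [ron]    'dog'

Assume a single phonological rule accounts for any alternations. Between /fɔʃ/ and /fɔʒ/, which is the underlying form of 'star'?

/fɔʒ/

'star' shows [ʒ] ~ [ʃ] at the end of the stem ([fɔʒa] vs [fɔʃ]).
If /ʃ/ were underlying and a rule turned it into [ʒ] before the DEF suffix, 'eye' would also alternate; but it has [ʃ] in both [teʃa] and [teʃ].
The alternation reflects word-final obstruent devoicing: voiced obstruents become voiceless word-finally. /ʒ/ is underlying.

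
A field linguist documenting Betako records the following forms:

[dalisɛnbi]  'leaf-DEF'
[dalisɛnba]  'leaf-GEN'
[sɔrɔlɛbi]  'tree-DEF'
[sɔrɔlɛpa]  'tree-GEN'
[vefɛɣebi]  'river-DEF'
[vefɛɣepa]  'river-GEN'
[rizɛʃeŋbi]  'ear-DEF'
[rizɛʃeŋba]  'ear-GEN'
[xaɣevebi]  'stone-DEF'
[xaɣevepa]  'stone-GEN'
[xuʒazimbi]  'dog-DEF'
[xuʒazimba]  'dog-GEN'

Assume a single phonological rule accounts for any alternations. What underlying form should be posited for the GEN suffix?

/-pa/

The GEN morpheme has two allomorphs, [-ba] and [-pa].
The DEF suffix, which begins with [b], is invariant after every stem; so [b] is not altered by any rule here.
The GEN suffix is therefore /-pa/ underlyingly, with post-nasal voicing: voiceless stops become voiced after a nasal.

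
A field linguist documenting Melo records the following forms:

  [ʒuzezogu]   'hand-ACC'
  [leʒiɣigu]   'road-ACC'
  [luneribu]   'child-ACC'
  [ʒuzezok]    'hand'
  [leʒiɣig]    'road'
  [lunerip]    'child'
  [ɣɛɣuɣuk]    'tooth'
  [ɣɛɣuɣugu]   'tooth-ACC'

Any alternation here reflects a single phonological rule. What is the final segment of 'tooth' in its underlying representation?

The root 'tooth' surfaces as [ɣɛɣuɣuk] and [ɣɛɣuɣugu], with a stem-final [k] ~ [g] alternation.
The stem 'road' ([leʒiɣig], [leʒiɣigu]) shows [g] unchanged in both environments, so [g] cannot be basic with [k] derived in isolation.
So /k/ is underlying, and a rule of intervocalic voicing — voiceless stops become voiced between vowels — gives [g].

/k/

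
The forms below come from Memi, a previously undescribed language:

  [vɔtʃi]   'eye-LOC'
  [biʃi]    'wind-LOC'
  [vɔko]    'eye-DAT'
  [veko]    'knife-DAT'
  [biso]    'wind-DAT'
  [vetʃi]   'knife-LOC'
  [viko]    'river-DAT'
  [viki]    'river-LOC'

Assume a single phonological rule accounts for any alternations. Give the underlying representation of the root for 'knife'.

/vetʃ/

'knife' shows [tʃ] ~ [k] at the end of the stem ([vetʃi] vs [veko]).
But 'river' keeps [k] in both environments ([viki], [viko]), so there is no rule changing /k/ to [tʃ] before the LOC suffix.
The alternation reflects depalatalization: palato-alveolar /tʃ/ and /ʃ/ become [k] and [s] when no front vowel follows. /tʃ/ is underlying.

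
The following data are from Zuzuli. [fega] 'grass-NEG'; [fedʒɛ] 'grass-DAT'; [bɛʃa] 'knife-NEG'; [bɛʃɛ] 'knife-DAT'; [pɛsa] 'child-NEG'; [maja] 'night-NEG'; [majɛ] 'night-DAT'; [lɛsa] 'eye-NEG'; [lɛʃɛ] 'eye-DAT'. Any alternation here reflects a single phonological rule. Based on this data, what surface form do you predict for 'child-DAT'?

[pɛʃɛ]

The stem for 'eye' ends in [s] in [lɛsa] but [ʃ] in [lɛʃɛ].
The stem 'knife' ([bɛʃa], [bɛʃɛ]) shows [ʃ] unchanged in both environments, so [ʃ] cannot be basic with [s] derived before the NEG suffix.
Therefore /s/ is basic and [ʃ] is derived by palatalization before a front vowel (/g/ and /s/ become palato-alveolar [dʒ] and [ʃ] before a front vowel).
From [pɛsa] the stem 'child' is /pɛs/; before a front vowel this yields [pɛʃɛ].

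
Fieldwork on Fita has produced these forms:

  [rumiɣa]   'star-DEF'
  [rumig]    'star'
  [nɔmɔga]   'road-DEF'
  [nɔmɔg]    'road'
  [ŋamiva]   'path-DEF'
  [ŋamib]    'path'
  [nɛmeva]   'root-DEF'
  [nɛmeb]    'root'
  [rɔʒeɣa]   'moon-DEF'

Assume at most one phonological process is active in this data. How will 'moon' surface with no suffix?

The stem for 'star' ends in [ɣ] in [rumiɣa] but [g] in [rumig].
If /g/ were underlying and a rule turned it into [ɣ] before the DEF suffix, 'road' would also alternate; but it has [g] in both [nɔmɔga] and [nɔmɔg].
The underlying segment must be /ɣ/; voiced fricatives become stops word-finally, yielding [g] there.
The one attested form of 'moon', [rɔʒeɣa], shows underlying /rɔʒeɣ/. Applying the same rule word-finally gives [rɔʒeg].

[rɔʒeg]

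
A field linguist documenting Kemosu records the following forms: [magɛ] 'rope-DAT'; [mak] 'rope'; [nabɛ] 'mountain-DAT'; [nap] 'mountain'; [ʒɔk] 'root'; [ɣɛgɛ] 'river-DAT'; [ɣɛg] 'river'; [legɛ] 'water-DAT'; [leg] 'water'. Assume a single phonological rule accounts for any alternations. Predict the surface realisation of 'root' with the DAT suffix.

[ʒɔgɛ]

The stem for 'rope' ends in [g] in [magɛ] but [k] in [mak].
But 'river' keeps [g] in both environments ([ɣɛgɛ], [ɣɛg]), so there is no rule changing /g/ to [k] in isolation.
The alternation reflects intervocalic voicing: voiceless stops become voiced between vowels. /k/ is underlying.
From [ʒɔk] the stem 'root' is /ʒɔk/; between vowels this yields [ʒɔgɛ].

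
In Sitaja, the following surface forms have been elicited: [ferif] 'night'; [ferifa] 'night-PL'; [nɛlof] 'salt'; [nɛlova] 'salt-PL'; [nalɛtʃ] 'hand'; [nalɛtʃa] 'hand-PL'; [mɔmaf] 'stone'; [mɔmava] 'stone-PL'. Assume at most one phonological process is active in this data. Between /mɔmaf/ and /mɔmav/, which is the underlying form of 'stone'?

The root 'stone' surfaces as [mɔmaf] and [mɔmava], with a stem-final [f] ~ [v] alternation.
But 'night' keeps [f] in both environments ([ferif], [ferifa]), so there is no rule changing /f/ to [v] before the PL suffix.
The alternation reflects word-final obstruent devoicing: voiced obstruents become voiceless word-finally. /v/ is underlying.

/mɔmav/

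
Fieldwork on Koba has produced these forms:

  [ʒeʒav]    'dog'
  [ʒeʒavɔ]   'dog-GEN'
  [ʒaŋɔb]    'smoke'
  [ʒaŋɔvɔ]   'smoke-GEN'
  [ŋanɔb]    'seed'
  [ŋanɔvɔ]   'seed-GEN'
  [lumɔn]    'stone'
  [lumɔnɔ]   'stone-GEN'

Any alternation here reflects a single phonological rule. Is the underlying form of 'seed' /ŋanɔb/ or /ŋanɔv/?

/ŋanɔb/

The root 'seed' surfaces as [ŋanɔb] and [ŋanɔvɔ], with a stem-final [b] ~ [v] alternation.
The stem 'dog' ([ʒeʒav], [ʒeʒavɔ]) shows [v] unchanged in both environments, so [v] cannot be basic with [b] derived in isolation.
So /b/ is underlying, and a rule of intervocalic spirantization — voiced stops become fricatives between vowels — gives [v].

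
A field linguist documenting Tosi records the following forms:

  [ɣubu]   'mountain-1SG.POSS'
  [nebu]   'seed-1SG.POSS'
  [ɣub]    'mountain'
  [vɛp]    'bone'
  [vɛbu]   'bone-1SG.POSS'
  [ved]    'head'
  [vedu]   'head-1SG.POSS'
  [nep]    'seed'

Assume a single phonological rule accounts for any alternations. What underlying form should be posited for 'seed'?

/nep/

The stem for 'seed' ends in [b] in [nebu] but [p] in [nep].
The stem 'mountain' ([ɣubu], [ɣub]) shows [b] unchanged in both environments, so [b] cannot be basic with [p] derived in isolation.
So /p/ is underlying, and a rule of intervocalic voicing — voiceless stops become voiced between vowels — gives [b].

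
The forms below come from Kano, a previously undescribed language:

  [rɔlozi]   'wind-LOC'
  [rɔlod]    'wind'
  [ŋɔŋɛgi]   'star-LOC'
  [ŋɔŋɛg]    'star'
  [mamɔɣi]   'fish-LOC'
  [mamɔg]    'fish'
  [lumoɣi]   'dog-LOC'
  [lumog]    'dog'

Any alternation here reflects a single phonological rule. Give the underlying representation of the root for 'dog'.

/lumoɣ/

The stem for 'dog' ends in [ɣ] in [lumoɣi] but [g] in [lumog].
The stem 'star' ([ŋɔŋɛgi], [ŋɔŋɛg]) shows [g] unchanged in both environments, so [g] cannot be basic with [ɣ] derived before the LOC suffix.
The underlying segment must be /ɣ/; voiced fricatives become stops word-finally, yielding [g] there.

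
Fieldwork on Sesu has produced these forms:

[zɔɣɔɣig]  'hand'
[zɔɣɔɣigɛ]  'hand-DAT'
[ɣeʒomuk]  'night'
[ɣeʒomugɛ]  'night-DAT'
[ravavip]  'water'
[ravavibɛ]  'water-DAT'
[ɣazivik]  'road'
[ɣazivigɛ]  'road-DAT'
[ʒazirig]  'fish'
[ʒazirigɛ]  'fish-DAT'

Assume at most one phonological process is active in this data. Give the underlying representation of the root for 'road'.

/ɣazivik/

The root 'road' surfaces as [ɣazivik] and [ɣazivigɛ], with a stem-final [k] ~ [g] alternation.
If /g/ were underlying and a rule turned it into [k] in isolation, 'hand' would also alternate; but it has [g] in both [zɔɣɔɣig] and [zɔɣɔɣigɛ].
The alternation reflects intervocalic voicing: voiceless stops become voiced between vowels. /k/ is underlying.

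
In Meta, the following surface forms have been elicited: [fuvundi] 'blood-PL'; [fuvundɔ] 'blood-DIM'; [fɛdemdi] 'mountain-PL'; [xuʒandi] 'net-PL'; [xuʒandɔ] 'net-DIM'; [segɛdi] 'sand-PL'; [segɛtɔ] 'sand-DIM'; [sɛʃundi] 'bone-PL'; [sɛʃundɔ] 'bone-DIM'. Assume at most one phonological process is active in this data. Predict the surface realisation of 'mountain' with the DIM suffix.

[fɛdemdɔ]

The DIM morpheme has two allomorphs, [-dɔ] and [-tɔ].
The PL suffix, which begins with [d], is invariant after every stem; so [d] is not altered by any rule here.
So the underlying form is /-tɔ/, and voiceless stops become voiced after a nasal.
After 'mountain', which ends in a nasal, the suffix surfaces as [-dɔ], giving [fɛdemdɔ].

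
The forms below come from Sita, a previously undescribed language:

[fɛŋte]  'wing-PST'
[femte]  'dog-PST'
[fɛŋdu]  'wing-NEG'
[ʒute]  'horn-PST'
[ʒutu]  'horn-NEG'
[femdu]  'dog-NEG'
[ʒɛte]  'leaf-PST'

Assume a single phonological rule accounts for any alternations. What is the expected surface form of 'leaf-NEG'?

[ʒɛtu]

The NEG morpheme has two allomorphs, [-du] and [-tu].
The PST suffix, which begins with [t], is invariant after every stem; so [t] is not altered by any rule here.
The NEG suffix is therefore /-du/ underlyingly, with post-vocalic devoicing: voiced stops become voiceless after a vowel.
After 'leaf', which ends in a vowel, the suffix surfaces as [-tu], giving [ʒɛtu].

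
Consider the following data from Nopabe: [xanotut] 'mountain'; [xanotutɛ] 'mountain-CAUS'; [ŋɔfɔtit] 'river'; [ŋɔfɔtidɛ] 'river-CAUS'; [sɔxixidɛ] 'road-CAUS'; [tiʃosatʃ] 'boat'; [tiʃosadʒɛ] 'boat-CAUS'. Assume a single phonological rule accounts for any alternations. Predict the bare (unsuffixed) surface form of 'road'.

'river' shows [t] ~ [d] at the end of the stem ([ŋɔfɔtit] vs [ŋɔfɔtidɛ]).
If /t/ were underlying and a rule turned it into [d] before the CAUS suffix, 'mountain' would also alternate; but it has [t] in both [xanotut] and [xanotutɛ].
The underlying segment must be /d/; voiced obstruents become voiceless word-finally, yielding [t] there.
The one attested form of 'road', [sɔxixidɛ], shows underlying /sɔxixid/. Applying the same rule word-finally gives [sɔxixit].

[sɔxixit]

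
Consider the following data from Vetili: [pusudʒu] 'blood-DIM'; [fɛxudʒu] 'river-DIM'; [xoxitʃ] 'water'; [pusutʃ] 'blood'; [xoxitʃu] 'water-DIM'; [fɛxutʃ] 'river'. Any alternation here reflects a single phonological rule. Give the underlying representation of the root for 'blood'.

The stem for 'blood' ends in [dʒ] in [pusudʒu] but [tʃ] in [pusutʃ].
The stem 'water' ([xoxitʃu], [xoxitʃ]) shows [tʃ] unchanged in both environments, so [tʃ] cannot be basic with [dʒ] derived before the DIM suffix.
The alternation reflects word-final obstruent devoicing: voiced obstruents become voiceless word-finally. /dʒ/ is underlying.
Hence 'blood' is /pusudʒ/ underlyingly.

/pusudʒ/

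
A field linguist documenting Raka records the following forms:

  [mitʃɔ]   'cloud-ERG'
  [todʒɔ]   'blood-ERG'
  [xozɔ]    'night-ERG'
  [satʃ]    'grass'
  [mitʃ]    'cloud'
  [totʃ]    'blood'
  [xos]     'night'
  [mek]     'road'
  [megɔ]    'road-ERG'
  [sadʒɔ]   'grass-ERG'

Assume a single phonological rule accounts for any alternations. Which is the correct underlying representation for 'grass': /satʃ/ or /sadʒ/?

In [sadʒɔ] and [satʃ] the final segment of 'grass' alternates: [dʒ] ~ [tʃ].
If /tʃ/ were underlying and a rule turned it into [dʒ] before the ERG suffix, 'cloud' would also alternate; but it has [tʃ] in both [mitʃɔ] and [mitʃ].
The alternation reflects word-final obstruent devoicing: voiced obstruents become voiceless word-finally. /dʒ/ is underlying.

/sadʒ/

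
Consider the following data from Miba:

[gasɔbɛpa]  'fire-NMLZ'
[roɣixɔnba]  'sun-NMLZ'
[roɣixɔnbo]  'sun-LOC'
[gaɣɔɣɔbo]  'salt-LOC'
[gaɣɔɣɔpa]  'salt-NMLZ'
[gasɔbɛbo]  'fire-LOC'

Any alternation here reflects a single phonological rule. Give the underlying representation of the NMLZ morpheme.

The NMLZ morpheme has two allomorphs, [-ba] and [-pa].
By contrast the LOC suffix keeps its initial [b] throughout — that segment must be underlying.
The NMLZ suffix is therefore /-pa/ underlyingly, with post-nasal voicing: voiceless stops become voiced after a nasal.

/-pa/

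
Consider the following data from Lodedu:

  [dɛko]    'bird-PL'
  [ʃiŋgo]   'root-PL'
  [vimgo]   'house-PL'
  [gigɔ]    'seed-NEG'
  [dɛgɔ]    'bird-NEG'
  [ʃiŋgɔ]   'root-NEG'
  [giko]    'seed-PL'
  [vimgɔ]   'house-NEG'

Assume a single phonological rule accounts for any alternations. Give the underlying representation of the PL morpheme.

/-ko/

The PL morpheme has two allomorphs, [-go] and [-ko].
The NEG suffix, which begins with [g], is invariant after every stem; so [g] is not altered by any rule here.
So the underlying form is /-ko/, and voiceless stops become voiced after a nasal.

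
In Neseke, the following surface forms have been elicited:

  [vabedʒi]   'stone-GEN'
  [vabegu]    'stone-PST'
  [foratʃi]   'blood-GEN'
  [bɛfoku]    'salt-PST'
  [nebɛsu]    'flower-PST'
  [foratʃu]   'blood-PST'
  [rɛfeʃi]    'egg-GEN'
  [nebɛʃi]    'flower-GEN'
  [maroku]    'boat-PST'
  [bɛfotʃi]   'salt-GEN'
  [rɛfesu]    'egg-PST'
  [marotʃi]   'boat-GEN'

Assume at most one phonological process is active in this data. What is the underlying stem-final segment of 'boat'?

In [maroku] and [marotʃi] the final segment of 'boat' alternates: [k] ~ [tʃ].
But 'blood' keeps [tʃ] in both environments ([foratʃu], [foratʃi]), so there is no rule changing /tʃ/ to [k] before the PST suffix.
The alternation reflects palatalization before a front vowel: /k/, /g/ and /s/ become palato-alveolar [tʃ], [dʒ] and [ʃ] before a front vowel. /k/ is underlying.

/k/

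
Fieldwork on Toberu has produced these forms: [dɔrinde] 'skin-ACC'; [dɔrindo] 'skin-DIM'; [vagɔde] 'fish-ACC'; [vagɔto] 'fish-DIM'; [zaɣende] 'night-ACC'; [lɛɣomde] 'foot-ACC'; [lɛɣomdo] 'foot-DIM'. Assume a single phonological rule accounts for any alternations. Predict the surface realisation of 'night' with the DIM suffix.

The DIM suffix surfaces as [-do] and [-to], depending on the final segment of the stem.
The ACC suffix, which begins with [d], is invariant after every stem; so [d] is not altered by any rule here.
The DIM suffix is therefore /-to/ underlyingly, with post-nasal voicing: voiceless stops become voiced after a nasal.
After 'night', which ends in a nasal, the suffix surfaces as [-do], giving [zaɣendo].

[zaɣendo]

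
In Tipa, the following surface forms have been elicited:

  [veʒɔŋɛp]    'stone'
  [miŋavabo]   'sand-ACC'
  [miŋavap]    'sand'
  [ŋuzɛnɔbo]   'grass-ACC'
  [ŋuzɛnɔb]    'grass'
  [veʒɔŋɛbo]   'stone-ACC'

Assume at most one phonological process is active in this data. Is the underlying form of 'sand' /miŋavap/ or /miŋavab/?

/miŋavap/

The root 'sand' surfaces as [miŋavabo] and [miŋavap], with a stem-final [b] ~ [p] alternation.
But 'grass' keeps [b] in both environments ([ŋuzɛnɔbo], [ŋuzɛnɔb]), so there is no rule changing /b/ to [p] in isolation.
The alternation reflects intervocalic voicing: voiceless stops become voiced between vowels. /p/ is underlying.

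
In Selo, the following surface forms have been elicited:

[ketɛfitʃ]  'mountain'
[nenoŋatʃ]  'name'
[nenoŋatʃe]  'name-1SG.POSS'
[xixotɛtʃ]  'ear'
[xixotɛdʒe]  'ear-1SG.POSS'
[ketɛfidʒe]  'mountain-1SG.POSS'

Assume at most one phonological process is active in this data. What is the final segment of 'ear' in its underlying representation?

/dʒ/

In [xixotɛtʃ] and [xixotɛdʒe] the final segment of 'ear' alternates: [tʃ] ~ [dʒ].
If /tʃ/ were underlying and a rule turned it into [dʒ] before the 1SG.POSS suffix, 'name' would also alternate; but it has [tʃ] in both [nenoŋatʃ] and [nenoŋatʃe].
So /dʒ/ is underlying, and a rule of word-final obstruent devoicing — voiced obstruents become voiceless word-finally — gives [tʃ].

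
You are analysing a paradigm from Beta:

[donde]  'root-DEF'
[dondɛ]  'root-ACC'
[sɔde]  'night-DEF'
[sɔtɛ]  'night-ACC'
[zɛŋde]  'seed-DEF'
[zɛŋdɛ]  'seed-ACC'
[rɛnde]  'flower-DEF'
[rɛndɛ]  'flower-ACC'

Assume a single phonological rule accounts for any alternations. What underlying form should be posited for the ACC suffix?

/-tɛ/

The ACC morpheme has two allomorphs, [-dɛ] and [-tɛ].
By contrast the DEF suffix keeps its initial [d] throughout — that segment must be underlying.
So the underlying form is /-tɛ/, and voiceless stops become voiced after a nasal.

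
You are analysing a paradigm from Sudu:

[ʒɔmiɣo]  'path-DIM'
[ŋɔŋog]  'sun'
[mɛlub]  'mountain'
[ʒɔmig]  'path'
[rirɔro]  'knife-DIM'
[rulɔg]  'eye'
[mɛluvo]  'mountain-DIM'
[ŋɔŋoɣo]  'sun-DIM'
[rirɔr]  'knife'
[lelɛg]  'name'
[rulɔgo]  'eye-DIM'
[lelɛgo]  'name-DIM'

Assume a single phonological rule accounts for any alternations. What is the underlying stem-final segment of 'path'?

The stem for 'path' ends in [g] in [ʒɔmig] but [ɣ] in [ʒɔmiɣo].
But 'name' keeps [g] in both environments ([lelɛg], [lelɛgo]), so there is no rule changing /g/ to [ɣ] before the DIM suffix.
The alternation reflects word-final hardening: voiced fricatives become stops word-finally. /ɣ/ is underlying.

/ɣ/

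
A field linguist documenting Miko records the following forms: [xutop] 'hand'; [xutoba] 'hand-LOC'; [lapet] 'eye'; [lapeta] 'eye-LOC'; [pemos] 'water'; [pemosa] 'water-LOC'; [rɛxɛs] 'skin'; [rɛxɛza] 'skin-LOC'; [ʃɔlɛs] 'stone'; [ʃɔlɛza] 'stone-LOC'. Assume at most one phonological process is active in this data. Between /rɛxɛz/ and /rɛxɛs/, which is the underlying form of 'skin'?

The stem for 'skin' ends in [s] in [rɛxɛs] but [z] in [rɛxɛza].
Compare 'water', with invariant [s] in [pemos] and [pemosa]: an analysis with underlying /s/ and a rule producing [z] before the LOC suffix would wrongly predict alternation here too.
The alternation reflects word-final obstruent devoicing: voiced obstruents become voiceless word-finally. /z/ is underlying.

/rɛxɛz/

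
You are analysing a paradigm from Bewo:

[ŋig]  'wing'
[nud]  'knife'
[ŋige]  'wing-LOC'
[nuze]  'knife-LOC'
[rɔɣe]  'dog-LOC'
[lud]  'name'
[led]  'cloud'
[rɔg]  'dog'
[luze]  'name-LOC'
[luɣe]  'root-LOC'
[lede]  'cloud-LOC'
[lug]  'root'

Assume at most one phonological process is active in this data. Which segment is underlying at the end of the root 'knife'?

/z/

'knife' shows [d] ~ [z] at the end of the stem ([nud] vs [nuze]).
But 'cloud' keeps [d] in both environments ([led], [lede]), so there is no rule changing /d/ to [z] before the LOC suffix.
Therefore /z/ is basic and [d] is derived by word-final hardening (voiced fricatives become stops word-finally).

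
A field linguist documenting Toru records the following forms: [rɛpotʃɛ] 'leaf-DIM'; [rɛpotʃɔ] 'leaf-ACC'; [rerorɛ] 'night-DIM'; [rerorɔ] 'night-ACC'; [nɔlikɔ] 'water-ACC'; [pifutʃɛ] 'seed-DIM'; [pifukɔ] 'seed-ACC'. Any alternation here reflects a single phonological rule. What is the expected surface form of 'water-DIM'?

'seed' shows [tʃ] ~ [k] at the end of the stem ([pifutʃɛ] vs [pifukɔ]).
Compare 'leaf', with invariant [tʃ] in [rɛpotʃɛ] and [rɛpotʃɔ]: an analysis with underlying /tʃ/ and a rule producing [k] before the ACC suffix would wrongly predict alternation here too.
The alternation reflects palatalization before a front vowel: /k/ becomes palato-alveolar [tʃ] before a front vowel. /k/ is underlying.
From [nɔlikɔ] the stem 'water' is /nɔlik/; before a front vowel this yields [nɔlitʃɛ].

[nɔlitʃɛ]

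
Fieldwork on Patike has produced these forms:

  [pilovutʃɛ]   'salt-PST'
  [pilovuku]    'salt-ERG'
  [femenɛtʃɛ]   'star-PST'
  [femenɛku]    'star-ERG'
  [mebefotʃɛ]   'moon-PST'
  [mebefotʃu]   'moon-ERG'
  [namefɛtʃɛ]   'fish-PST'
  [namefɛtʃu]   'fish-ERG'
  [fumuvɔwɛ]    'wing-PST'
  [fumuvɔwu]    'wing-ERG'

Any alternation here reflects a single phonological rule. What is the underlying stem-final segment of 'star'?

/k/

In [femenɛtʃɛ] and [femenɛku] the final segment of 'star' alternates: [tʃ] ~ [k].
Compare 'moon', with invariant [tʃ] in [mebefotʃɛ] and [mebefotʃu]: an analysis with underlying /tʃ/ and a rule producing [k] before the ERG suffix would wrongly predict alternation here too.
Therefore /k/ is basic and [tʃ] is derived by palatalization before a front vowel (/k/ becomes palato-alveolar [tʃ] before a front vowel).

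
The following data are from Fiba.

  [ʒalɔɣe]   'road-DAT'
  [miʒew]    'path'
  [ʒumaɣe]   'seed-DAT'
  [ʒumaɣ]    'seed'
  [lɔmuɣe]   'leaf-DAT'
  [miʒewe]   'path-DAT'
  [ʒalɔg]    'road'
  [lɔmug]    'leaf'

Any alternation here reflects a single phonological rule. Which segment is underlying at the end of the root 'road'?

/g/

'road' shows [g] ~ [ɣ] at the end of the stem ([ʒalɔg] vs [ʒalɔɣe]).
The stem 'seed' ([ʒumaɣ], [ʒumaɣe]) shows [ɣ] unchanged in both environments, so [ɣ] cannot be basic with [g] derived in isolation.
So /g/ is underlying, and a rule of intervocalic spirantization — voiced stops become fricatives between vowels — gives [ɣ].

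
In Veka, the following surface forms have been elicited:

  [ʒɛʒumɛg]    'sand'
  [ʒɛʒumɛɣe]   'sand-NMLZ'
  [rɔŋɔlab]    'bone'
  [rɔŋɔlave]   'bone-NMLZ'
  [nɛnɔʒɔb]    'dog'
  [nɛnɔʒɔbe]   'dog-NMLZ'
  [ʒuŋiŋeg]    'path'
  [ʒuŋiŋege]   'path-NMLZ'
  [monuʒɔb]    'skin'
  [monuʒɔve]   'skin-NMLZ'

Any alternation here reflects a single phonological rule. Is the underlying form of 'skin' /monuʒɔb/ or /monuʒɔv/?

The root 'skin' surfaces as [monuʒɔb] and [monuʒɔve], with a stem-final [b] ~ [v] alternation.
If /b/ were underlying and a rule turned it into [v] before the NMLZ suffix, 'dog' would also alternate; but it has [b] in both [nɛnɔʒɔb] and [nɛnɔʒɔbe].
The alternation reflects word-final hardening: voiced fricatives become stops word-finally. /v/ is underlying.

/monuʒɔv/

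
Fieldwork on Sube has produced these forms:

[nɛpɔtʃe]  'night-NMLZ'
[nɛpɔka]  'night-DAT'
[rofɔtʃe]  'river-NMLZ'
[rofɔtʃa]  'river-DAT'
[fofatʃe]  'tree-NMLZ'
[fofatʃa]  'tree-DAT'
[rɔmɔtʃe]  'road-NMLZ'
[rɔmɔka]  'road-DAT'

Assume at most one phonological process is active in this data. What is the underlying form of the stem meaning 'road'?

/rɔmɔk/

In [rɔmɔtʃe] and [rɔmɔka] the final segment of 'road' alternates: [tʃ] ~ [k].
If /tʃ/ were underlying and a rule turned it into [k] before the DAT suffix, 'river' would also alternate; but it has [tʃ] in both [rofɔtʃe] and [rofɔtʃa].
Therefore /k/ is basic and [tʃ] is derived by palatalization before a front vowel (/k/ becomes palato-alveolar [tʃ] before a front vowel).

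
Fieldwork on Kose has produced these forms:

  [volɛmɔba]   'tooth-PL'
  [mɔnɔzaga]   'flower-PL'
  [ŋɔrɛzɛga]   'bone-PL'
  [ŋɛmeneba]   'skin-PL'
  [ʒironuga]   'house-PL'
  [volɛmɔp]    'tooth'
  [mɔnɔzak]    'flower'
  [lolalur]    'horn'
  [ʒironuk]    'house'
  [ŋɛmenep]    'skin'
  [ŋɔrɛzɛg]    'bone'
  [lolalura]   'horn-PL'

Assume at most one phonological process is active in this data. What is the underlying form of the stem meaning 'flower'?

The stem for 'flower' ends in [g] in [mɔnɔzaga] but [k] in [mɔnɔzak].
If /g/ were underlying and a rule turned it into [k] in isolation, 'bone' would also alternate; but it has [g] in both [ŋɔrɛzɛga] and [ŋɔrɛzɛg].
So /k/ is underlying, and a rule of intervocalic voicing — voiceless stops become voiced between vowels — gives [g].
Hence 'flower' is /mɔnɔzak/ underlyingly.

/mɔnɔzak/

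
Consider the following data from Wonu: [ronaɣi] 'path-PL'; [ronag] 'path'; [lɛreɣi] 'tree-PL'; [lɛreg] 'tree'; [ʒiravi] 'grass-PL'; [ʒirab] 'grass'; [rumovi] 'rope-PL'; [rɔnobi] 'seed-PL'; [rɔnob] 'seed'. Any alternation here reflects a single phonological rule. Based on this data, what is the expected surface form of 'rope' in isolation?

'grass' shows [v] ~ [b] at the end of the stem ([ʒiravi] vs [ʒirab]).
Compare 'seed', with invariant [b] in [rɔnobi] and [rɔnob]: an analysis with underlying /b/ and a rule producing [v] before the PL suffix would wrongly predict alternation here too.
Therefore /v/ is basic and [b] is derived by word-final hardening (voiced fricatives become stops word-finally).
The one attested form of 'rope', [rumovi], shows underlying /rumov/. Applying the same rule word-finally gives [rumob].

[rumob]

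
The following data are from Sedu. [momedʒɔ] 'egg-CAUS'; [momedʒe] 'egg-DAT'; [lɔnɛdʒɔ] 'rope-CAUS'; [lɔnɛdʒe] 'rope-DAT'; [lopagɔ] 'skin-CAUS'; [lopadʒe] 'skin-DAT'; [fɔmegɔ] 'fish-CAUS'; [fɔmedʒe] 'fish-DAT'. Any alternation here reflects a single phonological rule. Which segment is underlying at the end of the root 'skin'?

/g/

The stem for 'skin' ends in [g] in [lopagɔ] but [dʒ] in [lopadʒe].
If /dʒ/ were underlying and a rule turned it into [g] before the CAUS suffix, 'rope' would also alternate; but it has [dʒ] in both [lɔnɛdʒɔ] and [lɔnɛdʒe].
So /g/ is underlying, and a rule of palatalization before a front vowel — /g/ becomes palato-alveolar [dʒ] before a front vowel — gives [dʒ].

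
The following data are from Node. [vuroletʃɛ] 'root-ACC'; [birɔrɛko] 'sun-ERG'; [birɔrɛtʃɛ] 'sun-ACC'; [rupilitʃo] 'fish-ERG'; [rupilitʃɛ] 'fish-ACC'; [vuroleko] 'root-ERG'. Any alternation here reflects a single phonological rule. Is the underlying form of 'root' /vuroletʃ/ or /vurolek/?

/vurolek/

The stem for 'root' ends in [tʃ] in [vuroletʃɛ] but [k] in [vuroleko].
If /tʃ/ were underlying and a rule turned it into [k] before the ERG suffix, 'fish' would also alternate; but it has [tʃ] in both [rupilitʃɛ] and [rupilitʃo].
Therefore /k/ is basic and [tʃ] is derived by palatalization before a front vowel (/k/ becomes palato-alveolar [tʃ] before a front vowel).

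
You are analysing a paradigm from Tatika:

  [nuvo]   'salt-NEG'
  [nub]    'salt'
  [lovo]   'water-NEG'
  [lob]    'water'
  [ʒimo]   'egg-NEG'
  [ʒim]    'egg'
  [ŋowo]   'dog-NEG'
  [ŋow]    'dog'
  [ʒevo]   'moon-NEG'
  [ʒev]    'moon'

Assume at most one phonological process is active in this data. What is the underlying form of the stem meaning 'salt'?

/nub/

The stem for 'salt' ends in [v] in [nuvo] but [b] in [nub].
Compare 'moon', with invariant [v] in [ʒevo] and [ʒev]: an analysis with underlying /v/ and a rule producing [b] in isolation would wrongly predict alternation here too.
So /b/ is underlying, and a rule of intervocalic spirantization — voiced stops become fricatives between vowels — gives [v].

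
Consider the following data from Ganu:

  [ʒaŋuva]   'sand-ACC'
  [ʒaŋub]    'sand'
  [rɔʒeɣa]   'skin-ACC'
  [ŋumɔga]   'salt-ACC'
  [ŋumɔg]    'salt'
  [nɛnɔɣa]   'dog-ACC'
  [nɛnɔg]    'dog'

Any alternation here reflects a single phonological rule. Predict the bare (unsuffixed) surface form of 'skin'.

The root 'dog' surfaces as [nɛnɔɣa] and [nɛnɔg], with a stem-final [ɣ] ~ [g] alternation.
Compare 'salt', with invariant [g] in [ŋumɔga] and [ŋumɔg]: an analysis with underlying /g/ and a rule producing [ɣ] before the ACC suffix would wrongly predict alternation here too.
The underlying segment must be /ɣ/; voiced fricatives become stops word-finally, yielding [g] there.
From [rɔʒeɣa] the stem 'skin' is /rɔʒeɣ/; word-finally this yields [rɔʒeg].

[rɔʒeg]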